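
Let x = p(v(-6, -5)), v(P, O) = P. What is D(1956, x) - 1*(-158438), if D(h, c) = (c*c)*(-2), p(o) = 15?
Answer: 157988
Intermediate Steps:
x = 15
D(h, c) = -2*c**2 (D(h, c) = c**2*(-2) = -2*c**2)
D(1956, x) - 1*(-158438) = -2*15**2 - 1*(-158438) = -2*225 + 158438 = -450 + 158438 = 157988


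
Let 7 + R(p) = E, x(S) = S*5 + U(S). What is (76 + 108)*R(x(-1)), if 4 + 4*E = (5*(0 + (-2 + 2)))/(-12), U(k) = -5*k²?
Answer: -1472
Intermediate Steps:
x(S) = -5*S² + 5*S (x(S) = S*5 - 5*S² = 5*S - 5*S² = -5*S² + 5*S)
E = -1 (E = -1 + ((5*(0 + (-2 + 2)))/(-12))/4 = -1 + ((5*(0 + 0))*(-1/12))/4 = -1 + ((5*0)*(-1/12))/4 = -1 + (0*(-1/12))/4 = -1 + (¼)*0 = -1 + 0 = -1)
R(p) = -8 (R(p) = -7 - 1 = -8)
(76 + 108)*R(x(-1)) = (76 + 108)*(-8) = 184*(-8) = -1472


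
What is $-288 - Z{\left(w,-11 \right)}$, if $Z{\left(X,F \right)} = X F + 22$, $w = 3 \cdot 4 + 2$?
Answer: $-156$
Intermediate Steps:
$w = 14$ ($w = 12 + 2 = 14$)
$Z{\left(X,F \right)} = 22 + F X$ ($Z{\left(X,F \right)} = F X + 22 = 22 + F X$)
$-288 - Z{\left(w,-11 \right)} = -288 - \left(22 - 154\right) = -288 - -132 = -288 + 132 = -156$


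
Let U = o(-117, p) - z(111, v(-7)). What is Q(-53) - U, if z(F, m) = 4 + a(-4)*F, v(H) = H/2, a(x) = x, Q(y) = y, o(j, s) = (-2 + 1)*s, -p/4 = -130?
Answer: 27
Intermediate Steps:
p = 520 (p = -4*(-130) = 520)
o(j, s) = -s
v(H) = H/2 (v(H) = H*(½) = H/2)
z(F, m) = 4 - 4*F
U = -80 (U = -1*520 - (4 - 4*111) = -520 - (4 - 444) = -520 - 1*(-440) = -520 + 440 = -80)
Q(-53) - U = -53 - 1*(-80) = -53 + 80 = 27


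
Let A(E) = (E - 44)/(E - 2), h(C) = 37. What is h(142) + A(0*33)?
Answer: 59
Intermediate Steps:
A(E) = (-44 + E)/(-2 + E)
h(142) + A(0*33) = 37 + (-44 + 0*33)/(-2 + 0*33) = 37 + (-44 + 0)/(-2 + 0) = 37 - 44/(-2) = 37 - ½*(-44) = 37 + 22 = 59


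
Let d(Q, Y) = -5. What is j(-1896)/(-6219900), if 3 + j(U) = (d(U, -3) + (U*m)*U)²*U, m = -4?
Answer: 43558151415932051/691100 ≈ 6.3027e+10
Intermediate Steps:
j(U) = -3 + U*(-5 - 4*U²)² (j(U) = -3 + (-5 + (U*(-4))*U)²*U = -3 + (-5 + (-4*U)*U)²*U = -3 + (-5 - 4*U²)²*U = -3 + U*(-5 - 4*U²)²)
j(-1896)/(-6219900) = (-3 - 1896*(5 + 4*(-1896)²)²)/(-6219900) = (-3 - 1896*(5 + 4*3594816)²)*(-1/6219900) = (-3 - 1896*(5 + 14379264)²)*(-1/6219900) = (-3 - 1896*14379269²)*(-1/6219900) = (-3 - 1896*206763376974361)*(-1/6219900) = (-3 - 392023362743388456)*(-1/6219900) = -392023362743388459*(-1/6219900) = 43558151415932051/691100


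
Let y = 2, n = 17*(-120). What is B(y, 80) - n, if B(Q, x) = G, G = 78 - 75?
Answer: 2043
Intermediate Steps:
G = 3
n = -2040
B(Q, x) = 3
B(y, 80) - n = 3 - 1*(-2040) = 3 + 2040 = 2043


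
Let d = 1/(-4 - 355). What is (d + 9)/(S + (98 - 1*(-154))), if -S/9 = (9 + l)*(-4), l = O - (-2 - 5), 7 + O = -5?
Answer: 1615/71082 ≈ 0.022720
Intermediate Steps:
O = -12 (O = -7 - 5 = -12)
l = -5 (l = -12 - (-2 - 5) = -12 - 1*(-7) = -12 + 7 = -5)
S = 144 (S = -9*(9 - 5)*(-4) = -36*(-4) = -9*(-16) = 144)
d = -1/359 (d = 1/(-359) = -1/359 ≈ -0.0027855)
(d + 9)/(S + (98 - 1*(-154))) = (-1/359 + 9)/(144 + (98 - 1*(-154))) = 3230/(359*(144 + (98 + 154))) = 3230/(359*(144 + 252)) = (3230/359)/396 = (3230/359)*(1/396) = 1615/71082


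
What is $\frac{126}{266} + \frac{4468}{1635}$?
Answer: $\frac{99607}{31065} \approx 3.2064$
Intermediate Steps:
$\frac{126}{266} + \frac{4468}{1635} = 126 \cdot \frac{1}{266} + 4468 \cdot \frac{1}{1635} = \frac{9}{19} + \frac{4468}{1635} = \frac{99607}{31065}$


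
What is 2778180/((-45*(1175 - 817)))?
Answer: -92606/537 ≈ -172.45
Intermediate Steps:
2778180/((-45*(1175 - 817))) = 2778180/((-45*358)) = 2778180/(-16110) = 2778180*(-1/16110) = -92606/537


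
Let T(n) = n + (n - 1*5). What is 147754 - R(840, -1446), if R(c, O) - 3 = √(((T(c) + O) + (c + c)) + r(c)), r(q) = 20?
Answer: 147751 - √1929 ≈ 1.4771e+5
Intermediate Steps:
T(n) = -5 + 2*n (T(n) = n + (n - 5) = n + (-5 + n) = -5 + 2*n)
R(c, O) = 3 + √(15 + O + 4*c) (R(c, O) = 3 + √((((-5 + 2*c) + O) + (c + c)) + 20) = 3 + √(((-5 + O + 2*c) + 2*c) + 20) = 3 + √((-5 + O + 4*c) + 20) = 3 + √(15 + O + 4*c))
147754 - R(840, -1446) = 147754 - (3 + √(15 - 1446 + 4*840)) = 147754 - (3 + √(15 - 1446 + 3360)) = 147754 - (3 + √1929) = 147754 + (-3 - √1929) = 147751 - √1929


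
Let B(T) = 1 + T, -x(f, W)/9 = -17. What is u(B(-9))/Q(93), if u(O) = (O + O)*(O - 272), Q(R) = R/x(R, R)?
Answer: 228480/31 ≈ 7370.3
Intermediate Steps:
x(f, W) = 153 (x(f, W) = -9*(-17) = 153)
Q(R) = R/153
u(O) = 2*O*(-272 + O) (u(O) = (2*O)*(-272 + O) = 2*O*(-272 + O))
u(B(-9))/Q(93) = (2*(1 - 9)*(-272 + (1 - 9)))/(((1/153)*93)) = (2*(-8)*(-272 - 8))/(31/51) = (2*(-8)*(-280))*(51/31) = 4480*(51/31) = 228480/31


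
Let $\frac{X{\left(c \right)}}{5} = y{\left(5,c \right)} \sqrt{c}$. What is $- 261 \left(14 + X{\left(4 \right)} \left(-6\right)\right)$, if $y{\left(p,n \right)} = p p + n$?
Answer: $450486$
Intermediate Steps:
$y{\left(p,n \right)} = n + p^{2}$ ($y{\left(p,n \right)} = p^{2} + n = n + p^{2}$)
$X{\left(c \right)} = 5 \sqrt{c} \left(25 + c\right)$ ($X{\left(c \right)} = 5 \left(c + 5^{2}\right) \sqrt{c} = 5 \left(c + 25\right) \sqrt{c} = 5 \left(25 + c\right) \sqrt{c} = 5 \sqrt{c} \left(25 + c\right)$)
$- 261 \left(14 + X{\left(4 \right)} \left(-6\right)\right) = - 261 \left(14 + 5 \sqrt{4} \left(25 + 4\right) \left(-6\right)\right) = - 261 \left(14 + 5 \cdot 2 \cdot 29 \left(-6\right)\right) = - 261 \left(14 + 290 \left(-6\right)\right) = - 261 \left(14 - 1740\right) = \left(-261\right) \left(-1726\right) = 450486$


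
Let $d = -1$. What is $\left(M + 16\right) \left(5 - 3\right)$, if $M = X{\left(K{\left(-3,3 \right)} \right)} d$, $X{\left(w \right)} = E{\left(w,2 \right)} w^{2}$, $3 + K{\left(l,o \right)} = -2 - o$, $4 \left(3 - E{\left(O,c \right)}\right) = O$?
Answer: $-608$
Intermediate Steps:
$E{\left(O,c \right)} = 3 - \frac{O}{4}$
$K{\left(l,o \right)} = -5 - o$ ($K{\left(l,o \right)} = -3 - \left(2 + o\right) = -5 - o$)
$X{\left(w \right)} = w^{2} \left(3 - \frac{w}{4}\right)$ ($X{\left(w \right)} = \left(3 - \frac{w}{4}\right) w^{2} = w^{2} \left(3 - \frac{w}{4}\right)$)
$M = -320$ ($M = \frac{\left(-5 - 3\right)^{2} \left(12 - \left(-5 - 3\right)\right)}{4} \left(-1\right) = \frac{\left(-8\right)^{2} \left(12 - -8\right)}{4} \left(-1\right) = \frac{1}{4} \cdot 64 \left(12 + 8\right) \left(-1\right) = \frac{1}{4} \cdot 64 \cdot 20 \left(-1\right) = 320 \left(-1\right) = -320$)
$\left(M + 16\right) \left(5 - 3\right) = \left(-320 + 16\right) \left(5 - 3\right) = \left(-304\right) 2 = -608$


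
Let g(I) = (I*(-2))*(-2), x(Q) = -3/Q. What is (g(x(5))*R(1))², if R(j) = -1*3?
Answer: 1296/25 ≈ 51.840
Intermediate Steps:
R(j) = -3
g(I) = 4*I (g(I) = -2*I*(-2) = 4*I)
(g(x(5))*R(1))² = ((4*(-3/5))*(-3))² = ((4*(-3*⅕))*(-3))² = ((4*(-⅗))*(-3))² = (-12/5*(-3))² = (36/5)² = 1296/25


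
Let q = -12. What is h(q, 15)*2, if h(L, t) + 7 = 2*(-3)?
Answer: -26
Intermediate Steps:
h(L, t) = -13 (h(L, t) = -7 + 2*(-3) = -7 - 6 = -13)
h(q, 15)*2 = -13*2 = -26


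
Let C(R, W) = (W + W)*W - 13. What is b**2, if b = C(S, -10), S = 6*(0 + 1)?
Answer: 34969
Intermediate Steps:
S = 6 (S = 6*1 = 6)
C(R, W) = -13 + 2*W**2 (C(R, W) = (2*W)*W - 13 = 2*W**2 - 13 = -13 + 2*W**2)
b = 187 (b = -13 + 2*(-10)**2 = -13 + 2*100 = -13 + 200 = 187)
b**2 = 187**2 = 34969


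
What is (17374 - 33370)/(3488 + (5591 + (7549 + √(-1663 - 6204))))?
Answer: -265981488/276498251 + 15996*I*√7867/276498251 ≈ -0.96196 + 0.0051313*I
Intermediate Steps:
(17374 - 33370)/(3488 + (5591 + (7549 + √(-1663 - 6204)))) = -15996/(3488 + (5591 + (7549 + √(-7867)))) = -15996/(3488 + (5591 + (7549 + I*√7867))) = -15996/(3488 + (13140 + I*√7867)) = -15996/(16628 + I*√7867)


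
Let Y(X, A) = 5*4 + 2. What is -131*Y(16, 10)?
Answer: -2882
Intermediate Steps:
Y(X, A) = 22 (Y(X, A) = 20 + 2 = 22)
-131*Y(16, 10) = -131*22 = -2882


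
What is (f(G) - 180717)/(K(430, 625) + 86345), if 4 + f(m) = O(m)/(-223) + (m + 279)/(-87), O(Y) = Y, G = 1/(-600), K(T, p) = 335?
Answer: -210373820249/100900720800 ≈ -2.0850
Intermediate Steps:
G = -1/600 ≈ -0.0016667
f(m) = -209/29 - 310*m/19401 (f(m) = -4 + (m/(-223) + (m + 279)/(-87)) = -4 + (m*(-1/223) + (279 + m)*(-1/87)) = -4 + (-m/223 + (-93/29 - m/87)) = -4 + (-93/29 - 310*m/19401) = -209/29 - 310*m/19401)
(f(G) - 180717)/(K(430, 625) + 86345) = ((-209/29 - 310/19401*(-1/600)) - 180717)/(335 + 86345) = ((-209/29 + 31/1164060) - 180717)/86680 = (-8389229/1164060 - 180717)*(1/86680) = -210373820249/1164060*1/86680 = -210373820249/100900720800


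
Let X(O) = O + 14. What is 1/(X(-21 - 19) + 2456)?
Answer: 1/2430 ≈ 0.00041152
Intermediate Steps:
X(O) = 14 + O
1/(X(-21 - 19) + 2456) = 1/((14 + (-21 - 19)) + 2456) = 1/((14 - 40) + 2456) = 1/(-26 + 2456) = 1/2430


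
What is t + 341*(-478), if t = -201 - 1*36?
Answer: -163235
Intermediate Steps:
t = -237 (t = -201 - 36 = -237)
t + 341*(-478) = -237 + 341*(-478) = -237 - 162998 = -163235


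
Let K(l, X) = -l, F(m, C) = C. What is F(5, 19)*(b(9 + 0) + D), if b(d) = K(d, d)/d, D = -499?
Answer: -9500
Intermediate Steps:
b(d) = -1 (b(d) = (-d)/d = -1)
F(5, 19)*(b(9 + 0) + D) = 19*(-1 - 499) = 19*(-500) = -9500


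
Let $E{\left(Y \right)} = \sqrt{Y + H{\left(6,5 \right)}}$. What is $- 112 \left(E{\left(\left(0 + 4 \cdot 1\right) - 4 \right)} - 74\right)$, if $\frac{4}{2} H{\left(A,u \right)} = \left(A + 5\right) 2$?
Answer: $8288 - 112 \sqrt{11} \approx 7916.5$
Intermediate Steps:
$H{\left(A,u \right)} = 5 + A$ ($H{\left(A,u \right)} = \frac{\left(A + 5\right) 2}{2} = \frac{\left(5 + A\right) 2}{2} = \frac{10 + 2 A}{2} = 5 + A$)
$E{\left(Y \right)} = \sqrt{11 + Y}$ ($E{\left(Y \right)} = \sqrt{Y + \left(5 + 6\right)} = \sqrt{Y + 11} = \sqrt{11 + Y}$)
$- 112 \left(E{\left(\left(0 + 4 \cdot 1\right) - 4 \right)} - 74\right) = - 112 \left(\sqrt{11 + \left(\left(0 + 4 \cdot 1\right) - 4\right)} - 74\right) = - 112 \left(\sqrt{11 + \left(\left(0 + 4\right) - 4\right)} - 74\right) = - 112 \left(\sqrt{11 + \left(4 - 4\right)} - 74\right) = - 112 \left(\sqrt{11 + 0} - 74\right) = - 112 \left(\sqrt{11} - 74\right) = - 112 \left(-74 + \sqrt{11}\right) = 8288 - 112 \sqrt{11}$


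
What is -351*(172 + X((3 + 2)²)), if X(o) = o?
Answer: -69147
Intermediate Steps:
-351*(172 + X((3 + 2)²)) = -351*(172 + (3 + 2)²) = -351*(172 + 5²) = -351*(172 + 25) = -351*197 = -69147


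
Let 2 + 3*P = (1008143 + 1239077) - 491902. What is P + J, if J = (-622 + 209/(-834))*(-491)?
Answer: 247595245/278 ≈ 8.9063e+5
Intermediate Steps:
P = 1755316/3 (P = -2/3 + ((1008143 + 1239077) - 491902)/3 = -2/3 + (2247220 - 491902)/3 = -2/3 + (1/3)*1755318 = -2/3 + 585106 = 1755316/3 ≈ 5.8511e+5)
J = 254807887/834 (J = (-622 + 209*(-1/834))*(-491) = (-622 - 209/834)*(-491) = -518957/834*(-491) = 254807887/834 ≈ 3.0553e+5)
P + J = 1755316/3 + 254807887/834 = 247595245/278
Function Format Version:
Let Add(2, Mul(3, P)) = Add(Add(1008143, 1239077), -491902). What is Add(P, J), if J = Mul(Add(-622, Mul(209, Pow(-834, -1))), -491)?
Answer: Rational(247595245, 278) ≈ 8.9063e+5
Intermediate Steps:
P = Rational(1755316, 3) (P = Add(Rational(-2, 3), Mul(Rational(1, 3), Add(Add(1008143, 1239077), -491902))) = Add(Rational(-2, 3), Mul(Rational(1, 3), Add(2247220, -491902))) = Add(Rational(-2, 3), Mul(Rational(1, 3), 1755318)) = Add(Rational(-2, 3), 585106) = Rational(1755316, 3) ≈ 5.8511e+5)
J = Rational(254807887, 834) (J = Mul(Add(-622, Mul(209, Rational(-1, 834))), -491) = Mul(Add(-622, Rational(-209, 834)), -491) = Mul(Rational(-518957, 834), -491) = Rational(254807887, 834) ≈ 3.0553e+5)
Add(P, J) = Add(Rational(1755316, 3), Rational(254807887, 834)) = Rational(247595245, 278)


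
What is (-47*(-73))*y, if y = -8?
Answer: -27448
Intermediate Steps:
(-47*(-73))*y = -47*(-73)*(-8) = 3431*(-8) = -27448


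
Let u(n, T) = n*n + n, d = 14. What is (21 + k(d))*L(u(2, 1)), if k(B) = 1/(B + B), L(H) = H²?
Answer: 5301/7 ≈ 757.29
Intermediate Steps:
u(n, T) = n + n² (u(n, T) = n² + n = n + n²)
k(B) = 1/(2*B)
(21 + k(d))*L(u(2, 1)) = (21 + (½)/14)*(2*(1 + 2))² = (21 + (½)*(1/14))*(2*3)² = (21 + 1/28)*6² = (589/28)*36 = 5301/7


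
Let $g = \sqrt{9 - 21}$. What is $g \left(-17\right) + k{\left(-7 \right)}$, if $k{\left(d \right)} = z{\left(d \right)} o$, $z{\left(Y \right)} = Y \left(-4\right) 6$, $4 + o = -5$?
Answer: $-1512 - 34 i \sqrt{3} \approx -1512.0 - 58.89 i$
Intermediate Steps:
$o = -9$ ($o = -4 - 5 = -9$)
$z{\left(Y \right)} = - 24 Y$ ($z{\left(Y \right)} = - 4 Y 6 = - 24 Y$)
$g = 2 i \sqrt{3}$ ($g = \sqrt{-12} = 2 i \sqrt{3} \approx 3.4641 i$)
$k{\left(d \right)} = 216 d$ ($k{\left(d \right)} = - 24 d \left(-9\right) = 216 d$)
$g \left(-17\right) + k{\left(-7 \right)} = 2 i \sqrt{3} \left(-17\right) + 216 \left(-7\right) = - 34 i \sqrt{3} - 1512 = -1512 - 34 i \sqrt{3}$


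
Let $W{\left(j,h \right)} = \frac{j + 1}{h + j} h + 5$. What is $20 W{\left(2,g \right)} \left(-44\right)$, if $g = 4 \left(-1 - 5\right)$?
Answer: $-7280$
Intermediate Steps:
$g = -24$ ($g = 4 \left(-1 - 5\right) = 4 \left(-6\right) = -24$)
$W{\left(j,h \right)} = 5 + \frac{h \left(1 + j\right)}{h + j}$ ($W{\left(j,h \right)} = \frac{1 + j}{h + j} h + 5 = \frac{h \left(1 + j\right)}{h + j} + 5 = 5 + \frac{h \left(1 + j\right)}{h + j}$)
$20 W{\left(2,g \right)} \left(-44\right) = 20 \frac{5 \cdot 2 + 6 \left(-24\right) - 48}{-24 + 2} \left(-44\right) = 20 \frac{10 - 144 - 48}{-22} \left(-44\right) = 20 \left(\left(- \frac{1}{22}\right) \left(-182\right)\right) \left(-44\right) = 20 \cdot \frac{91}{11} \left(-44\right) = \frac{1820}{11} \left(-44\right) = -7280$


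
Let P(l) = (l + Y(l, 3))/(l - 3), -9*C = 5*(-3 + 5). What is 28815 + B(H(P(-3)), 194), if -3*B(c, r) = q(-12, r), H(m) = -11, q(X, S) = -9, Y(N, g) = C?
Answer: 28818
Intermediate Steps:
C = -10/9 (C = -5*(-3 + 5)/9 = -5*2/9 = -⅑*10 = -10/9 ≈ -1.1111)
Y(N, g) = -10/9
P(l) = (-10/9 + l)/(-3 + l) (P(l) = (l - 10/9)/(l - 3) = (-10/9 + l)/(-3 + l))
B(c, r) = 3 (B(c, r) = -⅓*(-9) = 3)
28815 + B(H(P(-3)), 194) = 28815 + 3 = 28818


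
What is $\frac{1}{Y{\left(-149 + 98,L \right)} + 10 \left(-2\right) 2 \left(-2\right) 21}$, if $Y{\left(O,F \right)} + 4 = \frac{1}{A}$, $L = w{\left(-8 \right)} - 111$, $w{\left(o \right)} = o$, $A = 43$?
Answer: $\frac{43}{72069} \approx 0.00059665$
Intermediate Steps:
$L = -119$ ($L = -8 - 111 = -119$)
$Y{\left(O,F \right)} = - \frac{171}{43}$ ($Y{\left(O,F \right)} = -4 + \frac{1}{43} = - \frac{171}{43}$)
$\frac{1}{Y{\left(-149 + 98,L \right)} + 10 \left(-2\right) 2 \left(-2\right) 21} = \frac{1}{- \frac{171}{43} + 10 \left(-2\right) 2 \left(-2\right) 21} = \frac{1}{- \frac{171}{43} + 10 \left(\left(-4\right) \left(-2\right)\right) 21} = \frac{1}{- \frac{171}{43} + 10 \cdot 8 \cdot 21} = \frac{1}{- \frac{171}{43} + 80 \cdot 21} = \frac{1}{- \frac{171}{43} + 1680} = \frac{1}{\frac{72069}{43}} = \frac{43}{72069}$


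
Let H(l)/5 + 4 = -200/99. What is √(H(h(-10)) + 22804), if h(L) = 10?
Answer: 2*√6200194/33 ≈ 150.91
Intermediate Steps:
H(l) = -2980/99 (H(l) = -20 + 5*(-200/99) = -20 - 1000/99 = -2980/99)
√(H(h(-10)) + 22804) = √(-2980/99 + 22804) = √(2254616/99) = 2*√6200194/33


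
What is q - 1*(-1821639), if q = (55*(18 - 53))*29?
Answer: 1765814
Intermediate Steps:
q = -55825 (q = (55*(-35))*29 = -1925*29 = -55825)
q - 1*(-1821639) = -55825 - 1*(-1821639) = -55825 + 1821639 = 1765814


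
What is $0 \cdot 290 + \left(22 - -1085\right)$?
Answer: $1107$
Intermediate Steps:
$0 \cdot 290 + \left(22 - -1085\right) = 0 + \left(22 + 1085\right) = 0 + 1107 = 1107$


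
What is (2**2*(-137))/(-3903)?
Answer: 548/3903 ≈ 0.14040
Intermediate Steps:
(2**2*(-137))/(-3903) = (4*(-137))*(-1/3903) = -548*(-1/3903) = 548/3903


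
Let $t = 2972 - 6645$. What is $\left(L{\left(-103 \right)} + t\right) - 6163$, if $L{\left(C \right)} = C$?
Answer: $-9939$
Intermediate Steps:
$t = -3673$ ($t = 2972 - 6645 = -3673$)
$\left(L{\left(-103 \right)} + t\right) - 6163 = \left(-103 - 3673\right) - 6163 = -3776 - 6163 = -9939$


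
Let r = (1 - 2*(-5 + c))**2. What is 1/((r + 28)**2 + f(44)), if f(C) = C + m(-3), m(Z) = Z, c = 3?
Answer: 1/2850 ≈ 0.00035088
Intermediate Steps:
r = 25 (r = (1 - 2*(-5 + 3))**2 = (1 - 2*(-2))**2 = (1 + 4)**2 = 5**2 = 25)
f(C) = -3 + C (f(C) = C - 3 = -3 + C)
1/((r + 28)**2 + f(44)) = 1/((25 + 28)**2 + (-3 + 44)) = 1/(53**2 + 41) = 1/(2809 + 41) = 1/2850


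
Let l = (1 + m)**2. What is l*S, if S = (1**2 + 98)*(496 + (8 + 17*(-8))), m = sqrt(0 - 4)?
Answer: -109296 + 145728*I ≈ -1.093e+5 + 1.4573e+5*I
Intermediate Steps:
m = 2*I (m = sqrt(-4) = 2*I ≈ 2.0*I)
l = (1 + 2*I)**2 ≈ -3.0 + 4.0*I
S = 36432 (S = (1 + 98)*(496 + (8 - 136)) = 99*(496 - 128) = 99*368 = 36432)
l*S = (-3 + 4*I)*36432 = -109296 + 145728*I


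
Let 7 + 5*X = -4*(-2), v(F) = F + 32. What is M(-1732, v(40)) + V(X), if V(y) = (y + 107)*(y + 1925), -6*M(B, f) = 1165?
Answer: 30928091/150 ≈ 2.0619e+5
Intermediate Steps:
v(F) = 32 + F
X = ⅕ (X = -7/5 + (-4*(-2))/5 = -7/5 + (⅕)*8 = -7/5 + 8/5 = ⅕ ≈ 0.20000)
M(B, f) = -1165/6 (M(B, f) = -⅙*1165 = -1165/6)
V(y) = (107 + y)*(1925 + y)
M(-1732, v(40)) + V(X) = -1165/6 + (205975 + (⅕)² + 2032*(⅕)) = -1165/6 + (205975 + 1/25 + 2032/5) = -1165/6 + 5159536/25 = 30928091/150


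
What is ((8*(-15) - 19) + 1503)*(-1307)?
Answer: -1782748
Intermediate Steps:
((8*(-15) - 19) + 1503)*(-1307) = ((-120 - 19) + 1503)*(-1307) = (-139 + 1503)*(-1307) = 1364*(-1307) = -1782748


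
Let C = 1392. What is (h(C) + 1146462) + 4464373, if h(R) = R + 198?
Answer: 5612425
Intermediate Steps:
h(R) = 198 + R
(h(C) + 1146462) + 4464373 = ((198 + 1392) + 1146462) + 4464373 = (1590 + 1146462) + 4464373 = 1148052 + 4464373 = 5612425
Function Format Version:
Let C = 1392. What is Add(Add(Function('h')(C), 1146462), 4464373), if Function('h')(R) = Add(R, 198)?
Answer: 5612425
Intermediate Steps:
Function('h')(R) = Add(198, R)
Add(Add(Function('h')(C), 1146462), 4464373) = Add(Add(Add(198, 1392), 1146462), 4464373) = Add(Add(1590, 1146462), 4464373) = Add(1148052, 4464373) = 5612425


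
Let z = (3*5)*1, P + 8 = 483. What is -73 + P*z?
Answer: 7052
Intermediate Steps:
P = 475 (P = -8 + 483 = 475)
z = 15 (z = 15*1 = 15)
-73 + P*z = -73 + 475*15 = -73 + 7125 = 7052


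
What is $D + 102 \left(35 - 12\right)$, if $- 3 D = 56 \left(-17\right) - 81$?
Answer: $\frac{8071}{3} \approx 2690.3$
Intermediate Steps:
$D = \frac{1033}{3}$ ($D = - \frac{56 \left(-17\right) - 81}{3} = - \frac{-952 - 81}{3} = \left(- \frac{1}{3}\right) \left(-1033\right) = \frac{1033}{3} \approx 344.33$)
$D + 102 \left(35 - 12\right) = \frac{1033}{3} + 102 \left(35 - 12\right) = \frac{1033}{3} + 102 \cdot 23 = \frac{1033}{3} + 2346 = \frac{8071}{3}$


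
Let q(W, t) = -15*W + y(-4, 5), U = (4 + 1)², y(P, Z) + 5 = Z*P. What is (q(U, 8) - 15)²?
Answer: 172225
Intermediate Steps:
y(P, Z) = -5 + P*Z (y(P, Z) = -5 + Z*P = -5 + P*Z)
U = 25 (U = 5² = 25)
q(W, t) = -25 - 15*W (q(W, t) = -15*W + (-5 - 4*5) = -15*W + (-5 - 20) = -15*W - 25 = -25 - 15*W)
(q(U, 8) - 15)² = ((-25 - 15*25) - 15)² = ((-25 - 375) - 15)² = (-400 - 15)² = (-415)² = 172225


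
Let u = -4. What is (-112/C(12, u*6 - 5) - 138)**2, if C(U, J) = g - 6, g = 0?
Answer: 128164/9 ≈ 14240.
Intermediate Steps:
C(U, J) = -6 (C(U, J) = 0 - 6 = -6)
(-112/C(12, u*6 - 5) - 138)**2 = (-112/(-6) - 138)**2 = (-112*(-1/6) - 138)**2 = (56/3 - 138)**2 = (-358/3)**2 = 128164/9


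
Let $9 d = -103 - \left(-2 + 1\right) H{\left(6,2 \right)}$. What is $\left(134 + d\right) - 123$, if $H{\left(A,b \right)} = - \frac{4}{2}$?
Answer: $- \frac{2}{3} \approx -0.66667$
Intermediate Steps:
$H{\left(A,b \right)} = -2$ ($H{\left(A,b \right)} = \left(-4\right) \frac{1}{2} = -2$)
$d = - \frac{35}{3}$ ($d = \frac{-103 - \left(-2 + 1\right) \left(-2\right)}{9} = \frac{-103 - \left(-1\right) \left(-2\right)}{9} = \frac{-103 - 2}{9} = \frac{1}{9} \left(-105\right) = - \frac{35}{3} \approx -11.667$)
$\left(134 + d\right) - 123 = \left(134 - \frac{35}{3}\right) - 123 = \frac{367}{3} - 123 = - \frac{2}{3}$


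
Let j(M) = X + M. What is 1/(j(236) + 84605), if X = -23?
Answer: 1/84818 ≈ 1.1790e-5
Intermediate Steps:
j(M) = -23 + M
1/(j(236) + 84605) = 1/((-23 + 236) + 84605) = 1/(213 + 84605) = 1/84818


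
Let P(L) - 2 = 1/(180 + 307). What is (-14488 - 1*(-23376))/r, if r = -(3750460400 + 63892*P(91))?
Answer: -1082114/456634127375 ≈ -2.3698e-6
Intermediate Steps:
P(L) = 975/487 (P(L) = 2 + 1/(180 + 307) = 2 + 1/487 = 975/487)
r = -1826536509500/487 (r = -63892/(1/(975/487 + 58700)) = -63892/(1/(28587875/487)) = -63892/487/28587875 = -63892*28587875/487 = -1826536509500/487 ≈ -3.7506e+9)
(-14488 - 1*(-23376))/r = (-14488 - 1*(-23376))/(-1826536509500/487) = (-14488 + 23376)*(-487/1826536509500) = 8888*(-487/1826536509500) = -1082114/456634127375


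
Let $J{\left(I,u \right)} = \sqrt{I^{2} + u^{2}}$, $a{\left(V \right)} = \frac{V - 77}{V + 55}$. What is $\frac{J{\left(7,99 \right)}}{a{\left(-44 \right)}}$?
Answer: $- \frac{5 \sqrt{394}}{11} \approx -9.0225$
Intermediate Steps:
$a{\left(V \right)} = \frac{-77 + V}{55 + V}$
$\frac{J{\left(7,99 \right)}}{a{\left(-44 \right)}} = \frac{\sqrt{7^{2} + 99^{2}}}{\frac{1}{55 - 44} \left(-77 - 44\right)} = \frac{\sqrt{49 + 9801}}{\frac{1}{11} \left(-121\right)} = \frac{\sqrt{9850}}{\frac{1}{11} \left(-121\right)} = \frac{5 \sqrt{394}}{-11} = 5 \sqrt{394} \left(- \frac{1}{11}\right) = - \frac{5 \sqrt{394}}{11}$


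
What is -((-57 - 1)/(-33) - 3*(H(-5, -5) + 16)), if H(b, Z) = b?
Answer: 1031/33 ≈ 31.242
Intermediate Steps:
-((-57 - 1)/(-33) - 3*(H(-5, -5) + 16)) = -((-57 - 1)/(-33) - 3*(-5 + 16)) = -(-58*(-1/33) - 3*11) = -(58/33 - 33) = -1*(-1031/33) = 1031/33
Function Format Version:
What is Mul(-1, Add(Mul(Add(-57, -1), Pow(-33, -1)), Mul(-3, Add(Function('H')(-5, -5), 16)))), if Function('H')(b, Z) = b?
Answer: Rational(1031, 33) ≈ 31.242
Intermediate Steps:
Mul(-1, Add(Mul(Add(-57, -1), Pow(-33, -1)), Mul(-3, Add(Function('H')(-5, -5), 16)))) = Mul(-1, Add(Mul(Add(-57, -1), Pow(-33, -1)), Mul(-3, Add(-5, 16)))) = Mul(-1, Add(Mul(-58, Rational(-1, 33)), Mul(-3, 11))) = Mul(-1, Add(Rational(58, 33), -33)) = Mul(-1, Rational(-1031, 33)) = Rational(1031, 33)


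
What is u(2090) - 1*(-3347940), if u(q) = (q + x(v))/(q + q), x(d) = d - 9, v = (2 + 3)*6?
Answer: 13994391311/4180 ≈ 3.3479e+6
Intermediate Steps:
v = 30 (v = 5*6 = 30)
x(d) = -9 + d
u(q) = (21 + q)/(2*q) (u(q) = (q + (-9 + 30))/(q + q) = (q + 21)/((2*q)) = (21 + q)*(1/(2*q)) = (21 + q)/(2*q))
u(2090) - 1*(-3347940) = (½)*(21 + 2090)/2090 - 1*(-3347940) = (½)*(1/2090)*2111 + 3347940 = 2111/4180 + 3347940 = 13994391311/4180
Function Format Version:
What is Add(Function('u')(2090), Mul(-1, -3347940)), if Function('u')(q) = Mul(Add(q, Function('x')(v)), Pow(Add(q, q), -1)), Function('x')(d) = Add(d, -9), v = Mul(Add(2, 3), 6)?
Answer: Rational(13994391311, 4180) ≈ 3.3479e+6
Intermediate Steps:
v = 30 (v = Mul(5, 6) = 30)
Function('x')(d) = Add(-9, d)
Function('u')(q) = Mul(Rational(1, 2), Pow(q, -1), Add(21, q)) (Function('u')(q) = Mul(Add(q, Add(-9, 30)), Pow(Add(q, q), -1)) = Mul(Add(q, 21), Pow(Mul(2, q), -1)) = Mul(Add(21, q), Mul(Rational(1, 2), Pow(q, -1))) = Mul(Rational(1, 2), Pow(q, -1), Add(21, q)))
Add(Function('u')(2090), Mul(-1, -3347940)) = Add(Mul(Rational(1, 2), Pow(2090, -1), Add(21, 2090)), Mul(-1, -3347940)) = Add(Mul(Rational(1, 2), Rational(1, 2090), 2111), 3347940) = Add(Rational(2111, 4180), 3347940) = Rational(13994391311, 4180)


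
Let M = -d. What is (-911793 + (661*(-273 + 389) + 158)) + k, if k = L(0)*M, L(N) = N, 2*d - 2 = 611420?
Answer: -834959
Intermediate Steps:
d = 305711 (d = 1 + (½)*611420 = 1 + 305710 = 305711)
M = -305711 (M = -1*305711 = -305711)
k = 0 (k = 0*(-305711) = 0)
(-911793 + (661*(-273 + 389) + 158)) + k = (-911793 + (661*(-273 + 389) + 158)) + 0 = (-911793 + (661*116 + 158)) + 0 = (-911793 + (76676 + 158)) + 0 = (-911793 + 76834) + 0 = -834959 + 0 = -834959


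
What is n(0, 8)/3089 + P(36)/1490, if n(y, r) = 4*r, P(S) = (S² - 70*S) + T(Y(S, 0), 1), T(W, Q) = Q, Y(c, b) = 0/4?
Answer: -3730167/4602610 ≈ -0.81045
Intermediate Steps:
Y(c, b) = 0 (Y(c, b) = 0*(¼) = 0)
P(S) = 1 + S² - 70*S (P(S) = (S² - 70*S) + 1 = 1 + S² - 70*S)
n(0, 8)/3089 + P(36)/1490 = (4*8)/3089 + (1 + 36² - 70*36)/1490 = 32*(1/3089) + (1 + 1296 - 2520)*(1/1490) = 32/3089 - 1223*1/1490 = 32/3089 - 1223/1490 = -3730167/4602610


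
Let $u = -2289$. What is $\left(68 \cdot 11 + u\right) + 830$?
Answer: $-711$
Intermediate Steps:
$\left(68 \cdot 11 + u\right) + 830 = \left(68 \cdot 11 - 2289\right) + 830 = \left(748 - 2289\right) + 830 = -1541 + 830 = -711$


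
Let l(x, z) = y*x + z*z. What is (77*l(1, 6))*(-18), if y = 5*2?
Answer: -63756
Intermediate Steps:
y = 10
l(x, z) = z² + 10*x (l(x, z) = 10*x + z*z = 10*x + z² = z² + 10*x)
(77*l(1, 6))*(-18) = (77*(6² + 10*1))*(-18) = (77*(36 + 10))*(-18) = (77*46)*(-18) = 3542*(-18) = -63756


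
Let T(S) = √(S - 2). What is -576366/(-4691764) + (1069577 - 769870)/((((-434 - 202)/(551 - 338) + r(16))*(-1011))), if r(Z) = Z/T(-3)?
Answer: 952768876369733/64171743533172 - 1510822987*I*√5/95742711 ≈ 14.847 - 35.285*I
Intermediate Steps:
T(S) = √(-2 + S)
r(Z) = -I*Z*√5/5 (r(Z) = Z/(√(-2 - 3)) = Z/(√(-5)) = Z/((I*√5)) = Z*(-I*√5/5) = -I*Z*√5/5)
-576366/(-4691764) + (1069577 - 769870)/((((-434 - 202)/(551 - 338) + r(16))*(-1011))) = -576366/(-4691764) + (1069577 - 769870)/((((-434 - 202)/(551 - 338) - ⅕*I*16*√5)*(-1011))) = -576366*(-1/4691764) + 299707/(((-636/213 - 16*I*√5/5)*(-1011))) = 41169/335126 + 299707/(((-636*1/213 - 16*I*√5/5)*(-1011))) = 41169/335126 + 299707/(((-212/71 - 16*I*√5/5)*(-1011))) = 41169/335126 + 299707/(214332/71 + 16176*I*√5/5)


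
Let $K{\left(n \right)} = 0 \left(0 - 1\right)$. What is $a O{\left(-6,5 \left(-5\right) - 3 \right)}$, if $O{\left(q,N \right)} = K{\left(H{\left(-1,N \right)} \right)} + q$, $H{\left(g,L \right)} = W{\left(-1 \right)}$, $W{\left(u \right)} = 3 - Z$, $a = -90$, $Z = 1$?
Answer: $540$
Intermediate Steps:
$W{\left(u \right)} = 2$ ($W{\left(u \right)} = 3 - 1 = 2$)
$H{\left(g,L \right)} = 2$
$K{\left(n \right)} = 0$ ($K{\left(n \right)} = 0 \left(-1\right) = 0$)
$O{\left(q,N \right)} = q$ ($O{\left(q,N \right)} = 0 + q = q$)
$a O{\left(-6,5 \left(-5\right) - 3 \right)} = \left(-90\right) \left(-6\right) = 540$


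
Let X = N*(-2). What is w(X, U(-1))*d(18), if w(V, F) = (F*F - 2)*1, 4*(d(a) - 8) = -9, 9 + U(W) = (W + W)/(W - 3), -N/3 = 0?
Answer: 6463/16 ≈ 403.94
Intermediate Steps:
N = 0 (N = -3*0 = 0)
U(W) = -9 + 2*W/(-3 + W) (U(W) = -9 + (W + W)/(W - 3) = -9 + (2*W)/(-3 + W) = -9 + 2*W/(-3 + W))
d(a) = 23/4 (d(a) = 8 + (¼)*(-9) = 8 - 9/4 = 23/4)
X = 0 (X = 0*(-2) = 0)
w(V, F) = -2 + F² (w(V, F) = (F² - 2)*1 = (-2 + F²)*1 = -2 + F²)
w(X, U(-1))*d(18) = (-2 + ((27 - 7*(-1))/(-3 - 1))²)*(23/4) = (-2 + ((27 + 7)/(-4))²)*(23/4) = (-2 + (-¼*34)²)*(23/4) = (-2 + (-17/2)²)*(23/4) = (-2 + 289/4)*(23/4) = (281/4)*(23/4) = 6463/16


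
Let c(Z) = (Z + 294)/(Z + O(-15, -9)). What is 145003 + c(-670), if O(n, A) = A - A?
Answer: 48576193/335 ≈ 1.4500e+5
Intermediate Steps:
O(n, A) = 0
c(Z) = (294 + Z)/Z (c(Z) = (Z + 294)/(Z + 0) = (294 + Z)/Z)
145003 + c(-670) = 145003 + (294 - 670)/(-670) = 145003 - 1/670*(-376) = 145003 + 188/335 = 48576193/335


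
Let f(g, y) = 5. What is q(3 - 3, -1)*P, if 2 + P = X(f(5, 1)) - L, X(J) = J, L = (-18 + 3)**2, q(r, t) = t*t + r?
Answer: -222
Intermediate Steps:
q(r, t) = r + t**2 (q(r, t) = t**2 + r = r + t**2)
L = 225 (L = (-15)**2 = 225)
P = -222 (P = -2 + (5 - 1*225) = -2 + (5 - 225) = -2 - 220 = -222)
q(3 - 3, -1)*P = ((3 - 3) + (-1)**2)*(-222) = (0 + 1)*(-222) = 1*(-222) = -222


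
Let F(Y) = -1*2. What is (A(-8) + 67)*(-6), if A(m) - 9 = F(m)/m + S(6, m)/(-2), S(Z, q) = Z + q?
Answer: -927/2 ≈ -463.50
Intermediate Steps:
F(Y) = -2
A(m) = 6 - 2/m - m/2 (A(m) = 9 + (-2/m + (6 + m)/(-2)) = 9 + (-2/m + (6 + m)*(-1/2)) = 9 + (-2/m + (-3 - m/2)) = 9 + (-3 - 2/m - m/2) = 6 - 2/m - m/2)
(A(-8) + 67)*(-6) = ((6 - 2/(-8) - 1/2*(-8)) + 67)*(-6) = ((6 - 2*(-1/8) + 4) + 67)*(-6) = ((6 + 1/4 + 4) + 67)*(-6) = (41/4 + 67)*(-6) = (309/4)*(-6) = -927/2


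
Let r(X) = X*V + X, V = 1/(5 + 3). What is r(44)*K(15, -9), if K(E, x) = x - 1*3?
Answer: -594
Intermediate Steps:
K(E, x) = -3 + x (K(E, x) = x - 3 = -3 + x)
V = ⅛ (V = 1/8 = ⅛ ≈ 0.12500)
r(X) = 9*X/8 (r(X) = X*(⅛) + X = X/8 + X = 9*X/8)
r(44)*K(15, -9) = ((9/8)*44)*(-3 - 9) = (99/2)*(-12) = -594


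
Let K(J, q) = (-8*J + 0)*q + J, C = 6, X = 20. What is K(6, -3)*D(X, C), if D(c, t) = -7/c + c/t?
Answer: 895/2 ≈ 447.50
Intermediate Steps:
K(J, q) = J - 8*J*q (K(J, q) = (-8*J)*q + J = -8*J*q + J = J - 8*J*q)
K(6, -3)*D(X, C) = (6*(1 - 8*(-3)))*(-7/20 + 20/6) = (6*(1 + 24))*(-7*1/20 + 20*(1/6)) = (6*25)*(-7/20 + 10/3) = 150*(179/60) = 895/2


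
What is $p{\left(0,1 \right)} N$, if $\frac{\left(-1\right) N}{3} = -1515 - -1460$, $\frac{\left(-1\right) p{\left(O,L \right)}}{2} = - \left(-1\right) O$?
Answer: $0$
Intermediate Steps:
$p{\left(O,L \right)} = - 2 O$ ($p{\left(O,L \right)} = - 2 \left(- \left(-1\right) O\right) = - 2 O$)
$N = 165$ ($N = - 3 \left(-1515 - -1460\right) = - 3 \left(-1515 + 1460\right) = \left(-3\right) \left(-55\right) = 165$)
$p{\left(0,1 \right)} N = \left(-2\right) 0 \cdot 165 = 0 \cdot 165 = 0$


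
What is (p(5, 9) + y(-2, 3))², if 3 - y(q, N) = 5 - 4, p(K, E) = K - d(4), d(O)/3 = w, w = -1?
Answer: 100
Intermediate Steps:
d(O) = -3 (d(O) = 3*(-1) = -3)
p(K, E) = 3 + K (p(K, E) = K - 1*(-3) = K + 3 = 3 + K)
y(q, N) = 2 (y(q, N) = 3 - (5 - 4) = 3 - 1*1 = 3 - 1 = 2)
(p(5, 9) + y(-2, 3))² = ((3 + 5) + 2)² = (8 + 2)² = 10² = 100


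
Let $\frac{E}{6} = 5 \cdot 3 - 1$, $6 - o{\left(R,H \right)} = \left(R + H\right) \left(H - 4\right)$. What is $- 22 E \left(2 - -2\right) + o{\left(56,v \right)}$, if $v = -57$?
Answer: $-7447$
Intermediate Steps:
$o{\left(R,H \right)} = 6 - \left(-4 + H\right) \left(H + R\right)$ ($o{\left(R,H \right)} = 6 - \left(R + H\right) \left(H - 4\right) = 6 - \left(H + R\right) \left(-4 + H\right) = 6 - \left(-4 + H\right) \left(H + R\right)$)
$E = 84$ ($E = 6 \left(5 \cdot 3 - 1\right) = 6 \left(15 - 1\right) = 6 \cdot 14 = 84$)
$- 22 E \left(2 - -2\right) + o{\left(56,v \right)} = \left(-22\right) 84 \left(2 - -2\right) + \left(6 - \left(-57\right)^{2} + 4 \left(-57\right) + 4 \cdot 56 - \left(-57\right) 56\right) = - 1848 \left(2 + 2\right) + \left(6 - 3249 - 228 + 224 + 3192\right) = \left(-1848\right) 4 + \left(6 - 3249 - 228 + 224 + 3192\right) = -7392 - 55 = -7447$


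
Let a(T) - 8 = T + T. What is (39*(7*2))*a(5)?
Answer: 9828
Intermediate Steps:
a(T) = 8 + 2*T (a(T) = 8 + (T + T) = 8 + 2*T)
(39*(7*2))*a(5) = (39*(7*2))*(8 + 2*5) = (39*14)*(8 + 10) = 546*18 = 9828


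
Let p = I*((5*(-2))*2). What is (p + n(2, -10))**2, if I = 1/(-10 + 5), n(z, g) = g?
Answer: 36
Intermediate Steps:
I = -1/5 (I = 1/(-5) = -1/5 ≈ -0.20000)
p = 4 (p = -5*(-2)*2/5 = -(-2)*2 = -1/5*(-20) = 4)
(p + n(2, -10))**2 = (4 - 10)**2 = (-6)**2 = 36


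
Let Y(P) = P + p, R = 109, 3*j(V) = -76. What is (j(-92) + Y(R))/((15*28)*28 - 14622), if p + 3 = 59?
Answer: -419/8586 ≈ -0.048800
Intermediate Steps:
j(V) = -76/3 (j(V) = (1/3)*(-76) = -76/3)
p = 56 (p = -3 + 59 = 56)
Y(P) = 56 + P (Y(P) = P + 56 = 56 + P)
(j(-92) + Y(R))/((15*28)*28 - 14622) = (-76/3 + (56 + 109))/((15*28)*28 - 14622) = (-76/3 + 165)/(420*28 - 14622) = 419/(3*(11760 - 14622)) = (419/3)/(-2862) = (419/3)*(-1/2862) = -419/8586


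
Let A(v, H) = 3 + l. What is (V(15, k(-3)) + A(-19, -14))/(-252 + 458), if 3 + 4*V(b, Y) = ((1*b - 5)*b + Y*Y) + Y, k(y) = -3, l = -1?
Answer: 161/824 ≈ 0.19539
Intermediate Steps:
A(v, H) = 2 (A(v, H) = 3 - 1 = 2)
V(b, Y) = -¾ + Y/4 + Y²/4 + b*(-5 + b)/4 (V(b, Y) = -¾ + (((1*b - 5)*b + Y*Y) + Y)/4 = -¾ + (((b - 5)*b + Y²) + Y)/4 = -¾ + (((-5 + b)*b + Y²) + Y)/4 = -¾ + ((b*(-5 + b) + Y²) + Y)/4 = -¾ + ((Y² + b*(-5 + b)) + Y)/4 = -¾ + (Y + Y² + b*(-5 + b))/4 = -¾ + (Y/4 + Y²/4 + b*(-5 + b)/4) = -¾ + Y/4 + Y²/4 + b*(-5 + b)/4)
(V(15, k(-3)) + A(-19, -14))/(-252 + 458) = ((-¾ - 5/4*15 + (¼)*(-3) + (¼)*(-3)² + (¼)*15²) + 2)/(-252 + 458) = ((-¾ - 75/4 - ¾ + (¼)*9 + (¼)*225) + 2)/206 = ((-¾ - 75/4 - ¾ + 9/4 + 225/4) + 2)*(1/206) = (153/4 + 2)*(1/206) = (161/4)*(1/206) = 161/824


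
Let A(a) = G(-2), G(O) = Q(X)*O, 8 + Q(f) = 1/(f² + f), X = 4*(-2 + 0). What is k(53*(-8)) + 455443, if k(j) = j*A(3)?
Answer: 3140719/7 ≈ 4.4867e+5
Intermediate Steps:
X = -8 (X = 4*(-2) = -8)
Q(f) = -8 + 1/(f + f²) (Q(f) = -8 + 1/(f² + f) = -8 + 1/(f + f²))
G(O) = -447*O/56 (G(O) = ((1 - 8*(-8) - 8*(-8)²)/((-8)*(1 - 8)))*O = (-⅛*(1 + 64 - 8*64)/(-7))*O = (-⅛*(-⅐)*(1 + 64 - 512))*O = (-⅛*(-⅐)*(-447))*O = -447*O/56)
A(a) = 447/28 (A(a) = -447/56*(-2) = 447/28)
k(j) = 447*j/28 (k(j) = j*(447/28) = 447*j/28)
k(53*(-8)) + 455443 = 447*(53*(-8))/28 + 455443 = (447/28)*(-424) + 455443 = -47382/7 + 455443 = 3140719/7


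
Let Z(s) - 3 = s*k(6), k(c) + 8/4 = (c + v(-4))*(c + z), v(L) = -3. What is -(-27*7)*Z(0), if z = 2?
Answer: 567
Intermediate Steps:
k(c) = -2 + (-3 + c)*(2 + c) (k(c) = -2 + (c - 3)*(c + 2) = -2 + (-3 + c)*(2 + c))
Z(s) = 3 + 22*s (Z(s) = 3 + s*(-8 + 6² - 1*6) = 3 + s*(-8 + 36 - 6) = 3 + s*22 = 3 + 22*s)
-(-27*7)*Z(0) = -(-27*7)*(3 + 22*0) = -(-189)*(3 + 0) = -(-189)*3 = -1*(-567) = 567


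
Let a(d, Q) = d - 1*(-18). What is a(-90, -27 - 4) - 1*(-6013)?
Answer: 5941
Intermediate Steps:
a(d, Q) = 18 + d (a(d, Q) = d + 18 = 18 + d)
a(-90, -27 - 4) - 1*(-6013) = (18 - 90) - 1*(-6013) = -72 + 6013 = 5941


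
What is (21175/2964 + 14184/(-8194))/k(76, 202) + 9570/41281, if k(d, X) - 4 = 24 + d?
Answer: 14799726462887/52134799989792 ≈ 0.28387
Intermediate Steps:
k(d, X) = 28 + d (k(d, X) = 4 + (24 + d) = 28 + d)
(21175/2964 + 14184/(-8194))/k(76, 202) + 9570/41281 = (21175/2964 + 14184/(-8194))/(28 + 76) + 9570/41281 = (21175*(1/2964) + 14184*(-1/8194))/104 + 9570*(1/41281) = (21175/2964 - 7092/4097)*(1/104) + 9570/41281 = (65733287/12143508)*(1/104) + 9570/41281 = 65733287/1262924832 + 9570/41281 = 14799726462887/52134799989792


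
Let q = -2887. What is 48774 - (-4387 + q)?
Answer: 56048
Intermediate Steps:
48774 - (-4387 + q) = 48774 - (-4387 - 2887) = 48774 - 1*(-7274) = 48774 + 7274 = 56048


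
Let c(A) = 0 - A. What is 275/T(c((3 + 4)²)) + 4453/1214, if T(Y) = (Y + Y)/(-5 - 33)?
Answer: 6561347/59486 ≈ 110.30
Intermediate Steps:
c(A) = -A
T(Y) = -Y/19 (T(Y) = (2*Y)/(-38) = (2*Y)*(-1/38) = -Y/19)
275/T(c((3 + 4)²)) + 4453/1214 = 275/((-(-1)*(3 + 4)²/19)) + 4453/1214 = 275/((-(-1)*7²/19)) + 4453*(1/1214) = 275/((-(-1)*49/19)) + 4453/1214 = 275/((-1/19*(-49))) + 4453/1214 = 275/(49/19) + 4453/1214 = 275*(19/49) + 4453/1214 = 5225/49 + 4453/1214 = 6561347/59486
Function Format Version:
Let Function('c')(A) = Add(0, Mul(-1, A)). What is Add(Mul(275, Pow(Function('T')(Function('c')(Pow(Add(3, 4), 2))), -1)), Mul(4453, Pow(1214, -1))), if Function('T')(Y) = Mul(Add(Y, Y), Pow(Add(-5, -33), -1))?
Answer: Rational(6561347, 59486) ≈ 110.30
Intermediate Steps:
Function('c')(A) = Mul(-1, A)
Function('T')(Y) = Mul(Rational(-1, 19), Y) (Function('T')(Y) = Mul(Mul(2, Y), Pow(-38, -1)) = Mul(Mul(2, Y), Rational(-1, 38)) = Mul(Rational(-1, 19), Y))
Add(Mul(275, Pow(Function('T')(Function('c')(Pow(Add(3, 4), 2))), -1)), Mul(4453, Pow(1214, -1))) = Add(Mul(275, Pow(Mul(Rational(-1, 19), Mul(-1, Pow(Add(3, 4), 2))), -1)), Mul(4453, Pow(1214, -1))) = Add(Mul(275, Pow(Mul(Rational(-1, 19), Mul(-1, Pow(7, 2))), -1)), Mul(4453, Rational(1, 1214))) = Add(Mul(275, Pow(Mul(Rational(-1, 19), Mul(-1, 49)), -1)), Rational(4453, 1214)) = Add(Mul(275, Pow(Mul(Rational(-1, 19), -49), -1)), Rational(4453, 1214)) = Add(Mul(275, Pow(Rational(49, 19), -1)), Rational(4453, 1214)) = Add(Mul(275, Rational(19, 49)), Rational(4453, 1214)) = Add(Rational(5225, 49), Rational(4453, 1214)) = Rational(6561347, 59486)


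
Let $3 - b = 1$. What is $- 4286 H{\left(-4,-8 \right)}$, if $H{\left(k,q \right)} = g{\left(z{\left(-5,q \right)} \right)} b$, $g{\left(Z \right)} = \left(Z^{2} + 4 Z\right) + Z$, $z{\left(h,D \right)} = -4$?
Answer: $34288$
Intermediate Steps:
$g{\left(Z \right)} = Z^{2} + 5 Z$
$b = 2$ ($b = 3 - 1 = 2$)
$H{\left(k,q \right)} = -8$ ($H{\left(k,q \right)} = - 4 \left(5 - 4\right) 2 = \left(-4\right) 1 \cdot 2 = \left(-4\right) 2 = -8$)
$- 4286 H{\left(-4,-8 \right)} = \left(-4286\right) \left(-8\right) = 34288$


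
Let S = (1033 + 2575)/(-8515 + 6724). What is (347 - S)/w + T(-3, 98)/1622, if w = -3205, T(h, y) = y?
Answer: -45135268/931053141 ≈ -0.048478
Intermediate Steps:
S = -3608/1791 (S = 3608/(-1791) = 3608*(-1/1791) = -3608/1791 ≈ -2.0145)
(347 - S)/w + T(-3, 98)/1622 = (347 - 1*(-3608/1791))/(-3205) + 98/1622 = (347 + 3608/1791)*(-1/3205) + 98*(1/1622) = (625085/1791)*(-1/3205) + 49/811 = -125017/1148031 + 49/811 = -45135268/931053141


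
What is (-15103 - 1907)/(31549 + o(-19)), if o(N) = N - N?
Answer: -2430/4507 ≈ -0.53916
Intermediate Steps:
o(N) = 0
(-15103 - 1907)/(31549 + o(-19)) = (-15103 - 1907)/(31549 + 0) = -17010/31549 = -17010*1/31549 = -2430/4507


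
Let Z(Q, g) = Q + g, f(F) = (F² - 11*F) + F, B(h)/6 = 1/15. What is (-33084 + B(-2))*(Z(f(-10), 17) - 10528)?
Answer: 1705624998/5 ≈ 3.4113e+8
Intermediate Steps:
B(h) = ⅖ (B(h) = 6/15 = 6*(1/15) = ⅖)
f(F) = F² - 10*F
(-33084 + B(-2))*(Z(f(-10), 17) - 10528) = (-33084 + ⅖)*((-10*(-10 - 10) + 17) - 10528) = -165418*((-10*(-20) + 17) - 10528)/5 = -165418*((200 + 17) - 10528)/5 = -165418*(217 - 10528)/5 = -165418/5*(-10311) = 1705624998/5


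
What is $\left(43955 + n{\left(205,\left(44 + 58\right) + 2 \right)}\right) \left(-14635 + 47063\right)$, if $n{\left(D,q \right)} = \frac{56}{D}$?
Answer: $\frac{292203227668}{205} \approx 1.4254 \cdot 10^{9}$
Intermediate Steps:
$\left(43955 + n{\left(205,\left(44 + 58\right) + 2 \right)}\right) \left(-14635 + 47063\right) = \left(43955 + \frac{56}{205}\right) \left(-14635 + 47063\right) = \left(43955 + 56 \cdot \frac{1}{205}\right) 32428 = \left(43955 + \frac{56}{205}\right) 32428 = \frac{9010831}{205} \cdot 32428 = \frac{292203227668}{205}$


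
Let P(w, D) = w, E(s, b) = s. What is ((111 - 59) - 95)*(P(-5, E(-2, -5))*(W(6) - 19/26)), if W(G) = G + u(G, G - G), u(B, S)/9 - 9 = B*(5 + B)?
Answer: 3802705/26 ≈ 1.4626e+5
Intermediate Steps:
u(B, S) = 81 + 9*B*(5 + B) (u(B, S) = 81 + 9*(B*(5 + B)) = 81 + 9*B*(5 + B))
W(G) = 81 + 9*G² + 46*G (W(G) = G + (81 + 9*G² + 45*G) = 81 + 9*G² + 46*G)
((111 - 59) - 95)*(P(-5, E(-2, -5))*(W(6) - 19/26)) = ((111 - 59) - 95)*(-5*((81 + 9*6² + 46*6) - 19/26)) = (52 - 95)*(-5*((81 + 9*36 + 276) - 19*1/26)) = -(-215)*((81 + 324 + 276) - 19/26) = -(-215)*(681 - 19/26) = -(-215)*17687/26 = -43*(-88435/26) = 3802705/26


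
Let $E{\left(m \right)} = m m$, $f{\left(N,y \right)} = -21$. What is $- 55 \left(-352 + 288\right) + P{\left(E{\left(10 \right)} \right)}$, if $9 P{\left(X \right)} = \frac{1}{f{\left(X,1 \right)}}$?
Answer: $\frac{665279}{189} \approx 3520.0$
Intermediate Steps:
$E{\left(m \right)} = m^{2}$
$P{\left(X \right)} = - \frac{1}{189}$ ($P{\left(X \right)} = \frac{1}{9 \left(-21\right)} = \frac{1}{9} \left(- \frac{1}{21}\right) = - \frac{1}{189}$)
$- 55 \left(-352 + 288\right) + P{\left(E{\left(10 \right)} \right)} = - 55 \left(-352 + 288\right) - \frac{1}{189} = \left(-55\right) \left(-64\right) - \frac{1}{189} = 3520 - \frac{1}{189} = \frac{665279}{189}$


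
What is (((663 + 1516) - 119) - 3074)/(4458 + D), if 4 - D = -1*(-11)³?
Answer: -1014/3131 ≈ -0.32386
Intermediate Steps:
D = -1327 (D = 4 - (-1)*(-11)³ = 4 - (-1)*(-1331) = 4 - 1*1331 = 4 - 1331 = -1327)
(((663 + 1516) - 119) - 3074)/(4458 + D) = (((663 + 1516) - 119) - 3074)/(4458 - 1327) = ((2179 - 119) - 3074)/3131 = (2060 - 3074)*(1/3131) = -1014*1/3131 = -1014/3131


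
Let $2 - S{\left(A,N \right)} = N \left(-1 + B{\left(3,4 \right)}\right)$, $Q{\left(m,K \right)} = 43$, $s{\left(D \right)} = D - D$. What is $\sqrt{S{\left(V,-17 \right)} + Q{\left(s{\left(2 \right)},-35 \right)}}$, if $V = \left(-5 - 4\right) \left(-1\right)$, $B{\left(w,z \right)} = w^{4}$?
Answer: $\sqrt{1405} \approx 37.483$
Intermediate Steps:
$s{\left(D \right)} = 0$
$V = 9$ ($V = \left(-9\right) \left(-1\right) = 9$)
$S{\left(A,N \right)} = 2 - 80 N$ ($S{\left(A,N \right)} = 2 - N \left(-1 + 3^{4}\right) = 2 - N \left(-1 + 81\right) = 2 - N 80 = 2 - 80 N$)
$\sqrt{S{\left(V,-17 \right)} + Q{\left(s{\left(2 \right)},-35 \right)}} = \sqrt{\left(2 - -1360\right) + 43} = \sqrt{\left(2 + 1360\right) + 43} = \sqrt{1362 + 43} = \sqrt{1405}$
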